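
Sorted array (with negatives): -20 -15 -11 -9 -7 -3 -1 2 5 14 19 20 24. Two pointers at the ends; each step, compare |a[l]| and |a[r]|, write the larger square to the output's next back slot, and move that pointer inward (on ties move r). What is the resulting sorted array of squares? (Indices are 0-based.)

[1, 4, 9, 25, 49, 81, 121, 196, 225, 361, 400, 400, 576]

l=0 r=12: |-20|<=|24| out[12]=576, r--
l=0 r=11: |-20|<=|20| out[11]=400, r--
l=0 r=10: |-20|>|19| out[10]=400, l++
l=1 r=10: |-15|<=|19| out[9]=361, r--
l=1 r=9: |-15|>|14| out[8]=225, l++
l=2 r=9: |-11|<=|14| out[7]=196, r--
l=2 r=8: |-11|>|5| out[6]=121, l++
l=3 r=8: |-9|>|5| out[5]=81, l++
l=4 r=8: |-7|>|5| out[4]=49, l++
l=5 r=8: |-3|<=|5| out[3]=25, r--
l=5 r=7: |-3|>|2| out[2]=9, l++
l=6 r=7: |-1|<=|2| out[1]=4, r--
l=6 r=6: |-1|<=|-1| out[0]=1, r--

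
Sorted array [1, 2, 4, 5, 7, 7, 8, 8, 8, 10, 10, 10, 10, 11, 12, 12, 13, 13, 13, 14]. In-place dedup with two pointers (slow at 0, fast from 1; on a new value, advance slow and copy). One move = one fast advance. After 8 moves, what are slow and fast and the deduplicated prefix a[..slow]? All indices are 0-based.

slow=5, fast=9, prefix=[1, 2, 4, 5, 7, 8]

(s=0,f=1) a[fast]=2≠a[slow]=1 write a[1]=2 → slow++,fast++
(s=1,f=2) a[fast]=4≠a[slow]=2 write a[2]=4 → slow++,fast++
(s=2,f=3) a[fast]=5≠a[slow]=4 write a[3]=5 → slow++,fast++
(s=3,f=4) a[fast]=7≠a[slow]=5 write a[4]=7 → slow++,fast++
(s=4,f=5) a[fast]=7=a[slow] dup → fast++
(s=4,f=6) a[fast]=8≠a[slow]=7 write a[5]=8 → slow++,fast++
(s=5,f=7) a[fast]=8=a[slow] dup → fast++
(s=5,f=8) a[fast]=8=a[slow] dup → fast++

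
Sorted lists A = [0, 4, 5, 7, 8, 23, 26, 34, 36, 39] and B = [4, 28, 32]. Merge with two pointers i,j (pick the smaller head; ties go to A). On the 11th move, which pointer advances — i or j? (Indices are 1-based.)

[i=1,j=1] A[i]=0<=B[j]=4 take 0 → i++
[i=2,j=1] A[i]=4<=B[j]=4 take 4 → i++
[i=3,j=1] A[i]=5>B[j]=4 take 4 → j++
[i=3,j=2] A[i]=5<=B[j]=28 take 5 → i++
[i=4,j=2] A[i]=7<=B[j]=28 take 7 → i++
[i=5,j=2] A[i]=8<=B[j]=28 take 8 → i++
[i=6,j=2] A[i]=23<=B[j]=28 take 23 → i++
[i=7,j=2] A[i]=26<=B[j]=28 take 26 → i++
[i=8,j=2] A[i]=34>B[j]=28 take 28 → j++
[i=8,j=3] A[i]=34>B[j]=32 take 32 → j++
[i=8,j=4] B done, take A[i]=34 → i++

i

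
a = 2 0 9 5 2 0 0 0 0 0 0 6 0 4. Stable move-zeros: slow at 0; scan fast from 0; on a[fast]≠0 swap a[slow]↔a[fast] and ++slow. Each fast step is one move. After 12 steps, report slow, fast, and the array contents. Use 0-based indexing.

slow=0 fast=0: a[fast]=2≠0 swap→a[0]=2, slow++,fast++
slow=1 fast=1: a[fast]=0, fast++
slow=1 fast=2: a[fast]=9≠0 swap→a[1]=9, slow++,fast++
slow=2 fast=3: a[fast]=5≠0 swap→a[2]=5, slow++,fast++
slow=3 fast=4: a[fast]=2≠0 swap→a[3]=2, slow++,fast++
slow=4 fast=5: a[fast]=0, fast++
slow=4 fast=6: a[fast]=0, fast++
slow=4 fast=7: a[fast]=0, fast++
slow=4 fast=8: a[fast]=0, fast++
slow=4 fast=9: a[fast]=0, fast++
slow=4 fast=10: a[fast]=0, fast++
slow=4 fast=11: a[fast]=6≠0 swap→a[4]=6, slow++,fast++

slow=5, fast=12, a=[2, 9, 5, 2, 6, 0, 0, 0, 0, 0, 0, 0, 0, 4]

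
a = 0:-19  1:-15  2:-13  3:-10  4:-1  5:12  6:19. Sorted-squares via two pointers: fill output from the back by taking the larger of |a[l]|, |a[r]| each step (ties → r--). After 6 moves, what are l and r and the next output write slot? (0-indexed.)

l=4, r=4, next write slot=0

l=0 r=6: |-19|<=|19| out[6]=361, r--
l=0 r=5: |-19|>|12| out[5]=361, l++
l=1 r=5: |-15|>|12| out[4]=225, l++
l=2 r=5: |-13|>|12| out[3]=169, l++
l=3 r=5: |-10|<=|12| out[2]=144, r--
l=3 r=4: |-10|>|-1| out[1]=100, l++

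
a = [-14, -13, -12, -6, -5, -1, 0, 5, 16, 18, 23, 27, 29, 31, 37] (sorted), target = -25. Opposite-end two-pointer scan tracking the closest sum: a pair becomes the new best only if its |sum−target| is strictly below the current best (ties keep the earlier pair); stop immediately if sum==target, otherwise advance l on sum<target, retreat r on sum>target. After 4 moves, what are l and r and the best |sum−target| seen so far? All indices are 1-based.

l=1, r=11, best |Δ|=38

l=1 r=15: -14+37=23 d=48 *, r--
l=1 r=14: -14+31=17 d=42 *, r--
l=1 r=13: -14+29=15 d=40 *, r--
l=1 r=12: -14+27=13 d=38 *, r--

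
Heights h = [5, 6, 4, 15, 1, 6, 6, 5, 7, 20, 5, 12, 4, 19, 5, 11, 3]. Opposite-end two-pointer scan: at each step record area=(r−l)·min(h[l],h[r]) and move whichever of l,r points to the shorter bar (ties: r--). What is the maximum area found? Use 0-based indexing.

l=0 r=16: min(5,3)*16=48 best=48 *, r--
l=0 r=15: min(5,11)*15=75 best=75 *, l++
l=1 r=15: min(6,11)*14=84 best=84 *, l++
l=2 r=15: min(4,11)*13=52 best=84, l++
l=3 r=15: min(15,11)*12=132 best=132 *, r--
l=3 r=14: min(15,5)*11=55 best=132, r--
l=3 r=13: min(15,19)*10=150 best=150 *, l++
l=4 r=13: min(1,19)*9=9 best=150, l++
l=5 r=13: min(6,19)*8=48 best=150, l++
l=6 r=13: min(6,19)*7=42 best=150, l++
l=7 r=13: min(5,19)*6=30 best=150, l++
l=8 r=13: min(7,19)*5=35 best=150, l++
l=9 r=13: min(20,19)*4=76 best=150, r--
l=9 r=12: min(20,4)*3=12 best=150, r--
l=9 r=11: min(20,12)*2=24 best=150, r--
l=9 r=10: min(20,5)*1=5 best=150, r--

max area = 150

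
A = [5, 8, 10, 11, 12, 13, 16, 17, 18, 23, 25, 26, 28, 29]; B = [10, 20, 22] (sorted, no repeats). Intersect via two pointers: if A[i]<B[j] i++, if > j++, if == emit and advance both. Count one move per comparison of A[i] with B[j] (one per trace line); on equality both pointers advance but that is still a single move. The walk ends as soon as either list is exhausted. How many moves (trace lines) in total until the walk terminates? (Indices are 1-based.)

11 moves

[i=1,j=1] 5<10 → i++
[i=2,j=1] 8<10 → i++
[i=3,j=1] 10==10 emit → i++,j++
[i=4,j=2] 11<20 → i++
[i=5,j=2] 12<20 → i++
[i=6,j=2] 13<20 → i++
[i=7,j=2] 16<20 → i++
[i=8,j=2] 17<20 → i++
[i=9,j=2] 18<20 → i++
[i=10,j=2] 23>20 → j++
[i=10,j=3] 23>22 → j++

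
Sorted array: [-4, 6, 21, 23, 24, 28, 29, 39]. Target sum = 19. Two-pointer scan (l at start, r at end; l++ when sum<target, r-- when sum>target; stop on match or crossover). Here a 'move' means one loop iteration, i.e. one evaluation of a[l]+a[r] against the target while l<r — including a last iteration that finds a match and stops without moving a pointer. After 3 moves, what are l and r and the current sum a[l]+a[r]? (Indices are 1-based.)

l=1 r=8: -4+39=35 >19, r--
l=1 r=7: -4+29=25 >19, r--
l=1 r=6: -4+28=24 >19, r--

l=1, r=5, sum=20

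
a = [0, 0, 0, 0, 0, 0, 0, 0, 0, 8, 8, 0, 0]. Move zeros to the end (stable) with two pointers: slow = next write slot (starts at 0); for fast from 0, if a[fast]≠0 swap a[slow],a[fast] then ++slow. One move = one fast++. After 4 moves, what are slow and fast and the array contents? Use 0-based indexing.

slow=0, fast=4, a=[0, 0, 0, 0, 0, 0, 0, 0, 0, 8, 8, 0, 0]

(s=0,f=0) a[fast]=0 → fast++
(s=0,f=1) a[fast]=0 → fast++
(s=0,f=2) a[fast]=0 → fast++
(s=0,f=3) a[fast]=0 → fast++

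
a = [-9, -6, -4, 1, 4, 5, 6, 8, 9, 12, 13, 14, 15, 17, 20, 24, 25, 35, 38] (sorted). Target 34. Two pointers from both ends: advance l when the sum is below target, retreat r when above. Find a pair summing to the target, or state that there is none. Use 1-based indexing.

(-4, 38)

l=1 r=19: -9+38=29 <34, l++
l=2 r=19: -6+38=32 <34, l++
l=3 r=19: -4+38=34, found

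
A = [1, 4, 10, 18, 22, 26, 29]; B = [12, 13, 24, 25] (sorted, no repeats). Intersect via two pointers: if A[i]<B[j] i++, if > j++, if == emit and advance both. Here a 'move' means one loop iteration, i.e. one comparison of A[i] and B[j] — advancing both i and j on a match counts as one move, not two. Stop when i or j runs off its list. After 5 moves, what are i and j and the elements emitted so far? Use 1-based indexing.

i=4, j=3, emitted=[]

i=1 j=1: 1<12, i++
i=2 j=1: 4<12, i++
i=3 j=1: 10<12, i++
i=4 j=1: 18>12, j++
i=4 j=2: 18>13, j++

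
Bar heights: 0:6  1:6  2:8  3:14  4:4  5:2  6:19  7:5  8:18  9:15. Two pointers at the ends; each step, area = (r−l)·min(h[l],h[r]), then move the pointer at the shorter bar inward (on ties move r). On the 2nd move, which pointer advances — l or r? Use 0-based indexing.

[0,9] min(6,15)*9=54 best=54 * → l++
[1,9] min(6,15)*8=48 best=54 → l++

l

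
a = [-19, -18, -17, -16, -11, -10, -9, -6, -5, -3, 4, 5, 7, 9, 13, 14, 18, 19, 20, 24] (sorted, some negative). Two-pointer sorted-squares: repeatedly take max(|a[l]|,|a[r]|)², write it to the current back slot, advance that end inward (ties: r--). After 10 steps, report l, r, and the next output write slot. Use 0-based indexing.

l=0 r=19: |-19|<=|24| out[19]=576, r--
l=0 r=18: |-19|<=|20| out[18]=400, r--
l=0 r=17: |-19|<=|19| out[17]=361, r--
l=0 r=16: |-19|>|18| out[16]=361, l++
l=1 r=16: |-18|<=|18| out[15]=324, r--
l=1 r=15: |-18|>|14| out[14]=324, l++
l=2 r=15: |-17|>|14| out[13]=289, l++
l=3 r=15: |-16|>|14| out[12]=256, l++
l=4 r=15: |-11|<=|14| out[11]=196, r--
l=4 r=14: |-11|<=|13| out[10]=169, r--

l=4, r=13, next write slot=9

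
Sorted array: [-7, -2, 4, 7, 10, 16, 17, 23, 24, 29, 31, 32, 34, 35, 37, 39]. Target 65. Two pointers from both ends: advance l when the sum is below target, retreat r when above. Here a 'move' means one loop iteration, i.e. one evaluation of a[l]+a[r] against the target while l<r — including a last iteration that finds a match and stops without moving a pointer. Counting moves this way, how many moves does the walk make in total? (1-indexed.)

l=1 r=16: -7+39=32 <65, l++
l=2 r=16: -2+39=37 <65, l++
l=3 r=16: 4+39=43 <65, l++
l=4 r=16: 7+39=46 <65, l++
l=5 r=16: 10+39=49 <65, l++
l=6 r=16: 16+39=55 <65, l++
l=7 r=16: 17+39=56 <65, l++
l=8 r=16: 23+39=62 <65, l++
l=9 r=16: 24+39=63 <65, l++
l=10 r=16: 29+39=68 >65, r--
l=10 r=15: 29+37=66 >65, r--
l=10 r=14: 29+35=64 <65, l++
l=11 r=14: 31+35=66 >65, r--
l=11 r=13: 31+34=65, found

14 moves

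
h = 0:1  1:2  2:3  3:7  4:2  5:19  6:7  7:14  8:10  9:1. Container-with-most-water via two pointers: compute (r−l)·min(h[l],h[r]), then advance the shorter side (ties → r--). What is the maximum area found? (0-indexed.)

max area = 35

l=0 r=9: min(1,1)*9=9 best=9 *, r--
l=0 r=8: min(1,10)*8=8 best=9, l++
l=1 r=8: min(2,10)*7=14 best=14 *, l++
l=2 r=8: min(3,10)*6=18 best=18 *, l++
l=3 r=8: min(7,10)*5=35 best=35 *, l++
l=4 r=8: min(2,10)*4=8 best=35, l++
l=5 r=8: min(19,10)*3=30 best=35, r--
l=5 r=7: min(19,14)*2=28 best=35, r--
l=5 r=6: min(19,7)*1=7 best=35, r--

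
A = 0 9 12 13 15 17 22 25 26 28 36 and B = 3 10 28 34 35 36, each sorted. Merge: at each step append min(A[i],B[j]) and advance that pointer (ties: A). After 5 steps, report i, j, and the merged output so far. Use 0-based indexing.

i=3, j=2, merged so far=[0, 3, 9, 10, 12]

[i=0,j=0] A[i]=0<=B[j]=3 take 0 → i++
[i=1,j=0] A[i]=9>B[j]=3 take 3 → j++
[i=1,j=1] A[i]=9<=B[j]=10 take 9 → i++
[i=2,j=1] A[i]=12>B[j]=10 take 10 → j++
[i=2,j=2] A[i]=12<=B[j]=28 take 12 → i++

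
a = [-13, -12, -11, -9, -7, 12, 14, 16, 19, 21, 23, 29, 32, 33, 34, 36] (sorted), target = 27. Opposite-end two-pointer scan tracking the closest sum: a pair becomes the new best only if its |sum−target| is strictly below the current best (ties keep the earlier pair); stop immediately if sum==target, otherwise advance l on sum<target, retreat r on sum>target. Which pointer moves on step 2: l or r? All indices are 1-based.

l=1 r=16: -13+36=23 d=4 *, l++
l=2 r=16: -12+36=24 d=3 *, l++

l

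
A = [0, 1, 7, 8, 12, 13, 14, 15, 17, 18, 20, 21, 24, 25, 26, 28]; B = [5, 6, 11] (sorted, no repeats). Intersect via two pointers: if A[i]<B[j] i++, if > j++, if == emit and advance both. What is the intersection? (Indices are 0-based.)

i=0 j=0: 0<5, i++
i=1 j=0: 1<5, i++
i=2 j=0: 7>5, j++
i=2 j=1: 7>6, j++
i=2 j=2: 7<11, i++
i=3 j=2: 8<11, i++
i=4 j=2: 12>11, j++

intersection = []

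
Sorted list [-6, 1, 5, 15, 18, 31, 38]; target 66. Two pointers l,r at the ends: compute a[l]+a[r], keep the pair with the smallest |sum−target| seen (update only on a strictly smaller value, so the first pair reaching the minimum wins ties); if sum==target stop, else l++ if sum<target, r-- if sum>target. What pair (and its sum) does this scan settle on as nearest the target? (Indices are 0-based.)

pair (31, 38) with sum 69 (|Δ|=3)

l=0 r=6: -6+38=32 d=34 *, l++
l=1 r=6: 1+38=39 d=27 *, l++
l=2 r=6: 5+38=43 d=23 *, l++
l=3 r=6: 15+38=53 d=13 *, l++
l=4 r=6: 18+38=56 d=10 *, l++
l=5 r=6: 31+38=69 d=3 *, r--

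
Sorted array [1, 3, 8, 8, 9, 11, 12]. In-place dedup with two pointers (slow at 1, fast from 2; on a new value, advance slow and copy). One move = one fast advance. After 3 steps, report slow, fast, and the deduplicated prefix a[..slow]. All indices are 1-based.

slow=3, fast=5, prefix=[1, 3, 8]

(s=1,f=2) a[fast]=3≠a[slow]=1 write a[2]=3 → slow++,fast++
(s=2,f=3) a[fast]=8≠a[slow]=3 write a[3]=8 → slow++,fast++
(s=3,f=4) a[fast]=8=a[slow] dup → fast++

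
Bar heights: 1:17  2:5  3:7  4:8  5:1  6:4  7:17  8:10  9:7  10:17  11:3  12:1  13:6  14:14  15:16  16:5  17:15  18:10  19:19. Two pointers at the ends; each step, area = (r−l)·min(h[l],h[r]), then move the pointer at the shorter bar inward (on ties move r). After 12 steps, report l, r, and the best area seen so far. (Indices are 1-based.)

l=13, r=19, best area=306

[1,19] min(17,19)*18=306 best=306 * → l++
[2,19] min(5,19)*17=85 best=306 → l++
[3,19] min(7,19)*16=112 best=306 → l++
[4,19] min(8,19)*15=120 best=306 → l++
[5,19] min(1,19)*14=14 best=306 → l++
[6,19] min(4,19)*13=52 best=306 → l++
[7,19] min(17,19)*12=204 best=306 → l++
[8,19] min(10,19)*11=110 best=306 → l++
[9,19] min(7,19)*10=70 best=306 → l++
[10,19] min(17,19)*9=153 best=306 → l++
[11,19] min(3,19)*8=24 best=306 → l++
[12,19] min(1,19)*7=7 best=306 → l++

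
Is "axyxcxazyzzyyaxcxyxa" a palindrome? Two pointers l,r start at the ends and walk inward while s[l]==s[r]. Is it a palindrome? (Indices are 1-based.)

l=1 r=20: 'a'=='a', l++,r--
l=2 r=19: 'x'=='x', l++,r--
l=3 r=18: 'y'=='y', l++,r--
l=4 r=17: 'x'=='x', l++,r--
l=5 r=16: 'c'=='c', l++,r--
l=6 r=15: 'x'=='x', l++,r--
l=7 r=14: 'a'=='a', l++,r--
l=8 r=13: 'z'!='y', stop

not a palindrome (mismatch at 8,13)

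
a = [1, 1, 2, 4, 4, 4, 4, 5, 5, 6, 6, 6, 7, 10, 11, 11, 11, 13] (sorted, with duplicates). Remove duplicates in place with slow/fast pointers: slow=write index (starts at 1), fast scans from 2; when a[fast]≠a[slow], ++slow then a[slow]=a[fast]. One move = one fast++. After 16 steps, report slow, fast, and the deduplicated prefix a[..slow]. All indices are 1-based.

(s=1,f=2) a[fast]=1=a[slow] dup → fast++
(s=1,f=3) a[fast]=2≠a[slow]=1 write a[2]=2 → slow++,fast++
(s=2,f=4) a[fast]=4≠a[slow]=2 write a[3]=4 → slow++,fast++
(s=3,f=5) a[fast]=4=a[slow] dup → fast++
(s=3,f=6) a[fast]=4=a[slow] dup → fast++
(s=3,f=7) a[fast]=4=a[slow] dup → fast++
(s=3,f=8) a[fast]=5≠a[slow]=4 write a[4]=5 → slow++,fast++
(s=4,f=9) a[fast]=5=a[slow] dup → fast++
(s=4,f=10) a[fast]=6≠a[slow]=5 write a[5]=6 → slow++,fast++
(s=5,f=11) a[fast]=6=a[slow] dup → fast++
(s=5,f=12) a[fast]=6=a[slow] dup → fast++
(s=5,f=13) a[fast]=7≠a[slow]=6 write a[6]=7 → slow++,fast++
(s=6,f=14) a[fast]=10≠a[slow]=7 write a[7]=10 → slow++,fast++
(s=7,f=15) a[fast]=11≠a[slow]=10 write a[8]=11 → slow++,fast++
(s=8,f=16) a[fast]=11=a[slow] dup → fast++
(s=8,f=17) a[fast]=11=a[slow] dup → fast++

slow=8, fast=18, prefix=[1, 2, 4, 5, 6, 7, 10, 11]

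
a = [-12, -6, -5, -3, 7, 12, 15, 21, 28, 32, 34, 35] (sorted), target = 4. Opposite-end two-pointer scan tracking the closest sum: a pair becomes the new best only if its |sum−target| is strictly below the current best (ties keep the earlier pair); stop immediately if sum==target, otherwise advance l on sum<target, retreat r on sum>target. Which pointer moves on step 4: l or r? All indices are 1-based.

l=1 r=12: -12+35=23 d=19 *, r--
l=1 r=11: -12+34=22 d=18 *, r--
l=1 r=10: -12+32=20 d=16 *, r--
l=1 r=9: -12+28=16 d=12 *, r--

r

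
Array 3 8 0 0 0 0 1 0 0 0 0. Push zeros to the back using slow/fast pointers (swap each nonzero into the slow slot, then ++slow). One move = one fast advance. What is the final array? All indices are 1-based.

[3, 8, 1, 0, 0, 0, 0, 0, 0, 0, 0]

(s=1,f=1) a[fast]=3≠0 swap→a[1]=3 → slow++,fast++
(s=2,f=2) a[fast]=8≠0 swap→a[2]=8 → slow++,fast++
(s=3,f=3) a[fast]=0 → fast++
(s=3,f=4) a[fast]=0 → fast++
(s=3,f=5) a[fast]=0 → fast++
(s=3,f=6) a[fast]=0 → fast++
(s=3,f=7) a[fast]=1≠0 swap→a[3]=1 → slow++,fast++
(s=4,f=8) a[fast]=0 → fast++
(s=4,f=9) a[fast]=0 → fast++
(s=4,f=10) a[fast]=0 → fast++
(s=4,f=11) a[fast]=0 → fast++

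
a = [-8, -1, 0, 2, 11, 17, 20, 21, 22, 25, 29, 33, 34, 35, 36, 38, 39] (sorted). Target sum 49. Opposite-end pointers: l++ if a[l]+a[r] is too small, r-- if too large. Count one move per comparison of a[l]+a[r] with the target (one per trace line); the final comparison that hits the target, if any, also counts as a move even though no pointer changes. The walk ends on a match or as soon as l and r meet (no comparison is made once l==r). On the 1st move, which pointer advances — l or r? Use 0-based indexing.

l

l=0 r=16: -8+39=31 <49, l++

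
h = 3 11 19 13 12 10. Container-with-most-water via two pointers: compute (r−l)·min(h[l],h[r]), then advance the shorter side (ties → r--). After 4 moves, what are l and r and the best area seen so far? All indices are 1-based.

[1,6] min(3,10)*5=15 best=15 * → l++
[2,6] min(11,10)*4=40 best=40 * → r--
[2,5] min(11,12)*3=33 best=40 → l++
[3,5] min(19,12)*2=24 best=40 → r--

l=3, r=4, best area=40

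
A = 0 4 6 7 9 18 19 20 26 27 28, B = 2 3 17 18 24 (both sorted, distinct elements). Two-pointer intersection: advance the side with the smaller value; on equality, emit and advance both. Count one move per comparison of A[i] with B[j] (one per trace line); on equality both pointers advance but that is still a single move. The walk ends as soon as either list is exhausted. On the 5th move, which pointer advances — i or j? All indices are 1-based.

i=1 j=1: 0<2, i++
i=2 j=1: 4>2, j++
i=2 j=2: 4>3, j++
i=2 j=3: 4<17, i++
i=3 j=3: 6<17, i++

i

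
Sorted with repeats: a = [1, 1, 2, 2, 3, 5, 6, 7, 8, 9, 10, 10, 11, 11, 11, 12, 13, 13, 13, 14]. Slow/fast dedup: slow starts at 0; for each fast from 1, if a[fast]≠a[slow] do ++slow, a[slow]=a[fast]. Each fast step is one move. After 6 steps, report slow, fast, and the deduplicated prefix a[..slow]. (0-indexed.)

(s=0,f=1) a[fast]=1=a[slow] dup → fast++
(s=0,f=2) a[fast]=2≠a[slow]=1 write a[1]=2 → slow++,fast++
(s=1,f=3) a[fast]=2=a[slow] dup → fast++
(s=1,f=4) a[fast]=3≠a[slow]=2 write a[2]=3 → slow++,fast++
(s=2,f=5) a[fast]=5≠a[slow]=3 write a[3]=5 → slow++,fast++
(s=3,f=6) a[fast]=6≠a[slow]=5 write a[4]=6 → slow++,fast++

slow=4, fast=7, prefix=[1, 2, 3, 5, 6]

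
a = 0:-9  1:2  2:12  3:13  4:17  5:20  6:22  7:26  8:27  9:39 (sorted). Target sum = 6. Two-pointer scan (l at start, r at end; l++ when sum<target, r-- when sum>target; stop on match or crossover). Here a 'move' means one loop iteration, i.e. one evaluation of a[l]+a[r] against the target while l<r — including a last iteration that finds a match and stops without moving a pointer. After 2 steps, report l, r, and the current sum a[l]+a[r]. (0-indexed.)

l=0 r=9: -9+39=30 >6, r--
l=0 r=8: -9+27=18 >6, r--

l=0, r=7, sum=17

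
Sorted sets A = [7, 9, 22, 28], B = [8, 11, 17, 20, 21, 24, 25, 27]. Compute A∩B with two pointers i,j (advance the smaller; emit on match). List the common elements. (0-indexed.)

intersection = []

i=0 j=0: 7<8, i++
i=1 j=0: 9>8, j++
i=1 j=1: 9<11, i++
i=2 j=1: 22>11, j++
i=2 j=2: 22>17, j++
i=2 j=3: 22>20, j++
i=2 j=4: 22>21, j++
i=2 j=5: 22<24, i++
i=3 j=5: 28>24, j++
i=3 j=6: 28>25, j++
i=3 j=7: 28>27, j++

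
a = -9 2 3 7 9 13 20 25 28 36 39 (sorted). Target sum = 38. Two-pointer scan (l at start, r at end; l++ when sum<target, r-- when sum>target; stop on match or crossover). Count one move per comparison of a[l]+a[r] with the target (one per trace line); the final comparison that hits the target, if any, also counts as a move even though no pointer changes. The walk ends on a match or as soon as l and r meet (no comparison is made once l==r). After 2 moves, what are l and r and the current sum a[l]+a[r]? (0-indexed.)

l=1, r=9, sum=38

l=0 r=10: -9+39=30 <38, l++
l=1 r=10: 2+39=41 >38, r--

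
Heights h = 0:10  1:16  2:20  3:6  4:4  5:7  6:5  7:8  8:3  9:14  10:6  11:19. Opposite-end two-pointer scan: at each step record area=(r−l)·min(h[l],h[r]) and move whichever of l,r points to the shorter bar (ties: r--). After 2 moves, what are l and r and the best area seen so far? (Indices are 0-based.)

l=2, r=11, best area=160

[0,11] min(10,19)*11=110 best=110 * → l++
[1,11] min(16,19)*10=160 best=160 * → l++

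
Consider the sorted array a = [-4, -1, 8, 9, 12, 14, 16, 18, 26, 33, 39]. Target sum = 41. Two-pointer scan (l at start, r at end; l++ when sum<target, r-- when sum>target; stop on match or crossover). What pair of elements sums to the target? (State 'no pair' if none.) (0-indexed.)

l=0 r=10: -4+39=35 <41, l++
l=1 r=10: -1+39=38 <41, l++
l=2 r=10: 8+39=47 >41, r--
l=2 r=9: 8+33=41, found

(8, 33)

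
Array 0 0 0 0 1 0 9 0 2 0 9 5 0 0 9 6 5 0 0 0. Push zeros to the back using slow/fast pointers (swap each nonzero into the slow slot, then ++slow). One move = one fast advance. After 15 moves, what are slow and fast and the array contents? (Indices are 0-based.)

slow=6, fast=15, a=[1, 9, 2, 9, 5, 9, 0, 0, 0, 0, 0, 0, 0, 0, 0, 6, 5, 0, 0, 0]

(s=0,f=0) a[fast]=0 → fast++
(s=0,f=1) a[fast]=0 → fast++
(s=0,f=2) a[fast]=0 → fast++
(s=0,f=3) a[fast]=0 → fast++
(s=0,f=4) a[fast]=1≠0 swap→a[0]=1 → slow++,fast++
(s=1,f=5) a[fast]=0 → fast++
(s=1,f=6) a[fast]=9≠0 swap→a[1]=9 → slow++,fast++
(s=2,f=7) a[fast]=0 → fast++
(s=2,f=8) a[fast]=2≠0 swap→a[2]=2 → slow++,fast++
(s=3,f=9) a[fast]=0 → fast++
(s=3,f=10) a[fast]=9≠0 swap→a[3]=9 → slow++,fast++
(s=4,f=11) a[fast]=5≠0 swap→a[4]=5 → slow++,fast++
(s=5,f=12) a[fast]=0 → fast++
(s=5,f=13) a[fast]=0 → fast++
(s=5,f=14) a[fast]=9≠0 swap→a[5]=9 → slow++,fast++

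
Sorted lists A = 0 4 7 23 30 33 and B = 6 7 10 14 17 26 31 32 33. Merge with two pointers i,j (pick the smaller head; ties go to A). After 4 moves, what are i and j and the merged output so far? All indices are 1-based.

i=1 j=1: A[i]=0<=B[j]=6 take 0, i++
i=2 j=1: A[i]=4<=B[j]=6 take 4, i++
i=3 j=1: A[i]=7>B[j]=6 take 6, j++
i=3 j=2: A[i]=7<=B[j]=7 take 7, i++

i=4, j=2, merged so far=[0, 4, 6, 7]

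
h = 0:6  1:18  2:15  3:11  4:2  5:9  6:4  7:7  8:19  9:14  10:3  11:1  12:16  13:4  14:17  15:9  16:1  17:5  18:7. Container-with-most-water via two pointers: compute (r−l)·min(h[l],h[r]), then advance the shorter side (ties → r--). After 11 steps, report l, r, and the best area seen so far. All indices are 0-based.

l=1, r=8, best area=221

l=0 r=18: min(6,7)*18=108 best=108 *, l++
l=1 r=18: min(18,7)*17=119 best=119 *, r--
l=1 r=17: min(18,5)*16=80 best=119, r--
l=1 r=16: min(18,1)*15=15 best=119, r--
l=1 r=15: min(18,9)*14=126 best=126 *, r--
l=1 r=14: min(18,17)*13=221 best=221 *, r--
l=1 r=13: min(18,4)*12=48 best=221, r--
l=1 r=12: min(18,16)*11=176 best=221, r--
l=1 r=11: min(18,1)*10=10 best=221, r--
l=1 r=10: min(18,3)*9=27 best=221, r--
l=1 r=9: min(18,14)*8=112 best=221, r--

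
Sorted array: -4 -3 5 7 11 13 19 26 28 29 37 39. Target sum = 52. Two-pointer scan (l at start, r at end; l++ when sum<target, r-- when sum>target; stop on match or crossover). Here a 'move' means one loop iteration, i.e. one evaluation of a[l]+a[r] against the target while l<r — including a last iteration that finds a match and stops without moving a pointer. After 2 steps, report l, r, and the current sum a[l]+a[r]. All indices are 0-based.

l=0 r=11: -4+39=35 <52, l++
l=1 r=11: -3+39=36 <52, l++

l=2, r=11, sum=44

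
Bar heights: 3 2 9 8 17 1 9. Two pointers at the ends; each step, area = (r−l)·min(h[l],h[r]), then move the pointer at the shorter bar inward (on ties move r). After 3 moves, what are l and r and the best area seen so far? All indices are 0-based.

l=0 r=6: min(3,9)*6=18 best=18 *, l++
l=1 r=6: min(2,9)*5=10 best=18, l++
l=2 r=6: min(9,9)*4=36 best=36 *, r--

l=2, r=5, best area=36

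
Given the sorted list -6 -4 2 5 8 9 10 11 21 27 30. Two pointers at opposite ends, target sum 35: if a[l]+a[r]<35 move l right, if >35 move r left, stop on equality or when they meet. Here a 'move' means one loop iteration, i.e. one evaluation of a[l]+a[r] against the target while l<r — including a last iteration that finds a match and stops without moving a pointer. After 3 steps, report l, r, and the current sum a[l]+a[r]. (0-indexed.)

l=3, r=10, sum=35

[0,10] -6+30=24 <35 → l++
[1,10] -4+30=26 <35 → l++
[2,10] 2+30=32 <35 → l++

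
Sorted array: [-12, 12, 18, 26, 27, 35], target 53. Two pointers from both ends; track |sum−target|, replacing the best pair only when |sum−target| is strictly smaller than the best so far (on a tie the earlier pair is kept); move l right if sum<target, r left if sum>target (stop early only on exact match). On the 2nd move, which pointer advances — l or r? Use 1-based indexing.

l

l=1 r=6: -12+35=23 d=30 *, l++
l=2 r=6: 12+35=47 d=6 *, l++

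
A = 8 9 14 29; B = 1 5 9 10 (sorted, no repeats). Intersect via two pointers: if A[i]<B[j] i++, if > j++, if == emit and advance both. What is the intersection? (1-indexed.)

intersection = [9]

i=1 j=1: 8>1, j++
i=1 j=2: 8>5, j++
i=1 j=3: 8<9, i++
i=2 j=3: 9==9 emit, i++,j++
i=3 j=4: 14>10, j++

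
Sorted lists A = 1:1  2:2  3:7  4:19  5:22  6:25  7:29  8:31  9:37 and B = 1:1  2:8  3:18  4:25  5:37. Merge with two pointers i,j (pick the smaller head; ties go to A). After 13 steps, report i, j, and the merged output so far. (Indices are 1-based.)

i=10, j=5, merged so far=[1, 1, 2, 7, 8, 18, 19, 22, 25, 25, 29, 31, 37]

[i=1,j=1] A[i]=1<=B[j]=1 take 1 → i++
[i=2,j=1] A[i]=2>B[j]=1 take 1 → j++
[i=2,j=2] A[i]=2<=B[j]=8 take 2 → i++
[i=3,j=2] A[i]=7<=B[j]=8 take 7 → i++
[i=4,j=2] A[i]=19>B[j]=8 take 8 → j++
[i=4,j=3] A[i]=19>B[j]=18 take 18 → j++
[i=4,j=4] A[i]=19<=B[j]=25 take 19 → i++
[i=5,j=4] A[i]=22<=B[j]=25 take 22 → i++
[i=6,j=4] A[i]=25<=B[j]=25 take 25 → i++
[i=7,j=4] A[i]=29>B[j]=25 take 25 → j++
[i=7,j=5] A[i]=29<=B[j]=37 take 29 → i++
[i=8,j=5] A[i]=31<=B[j]=37 take 31 → i++
[i=9,j=5] A[i]=37<=B[j]=37 take 37 → i++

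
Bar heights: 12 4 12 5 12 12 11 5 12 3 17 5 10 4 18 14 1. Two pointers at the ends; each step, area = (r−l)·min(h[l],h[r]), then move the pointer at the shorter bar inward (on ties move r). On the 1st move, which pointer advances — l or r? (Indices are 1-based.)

r

l=1 r=17: min(12,1)*16=16 best=16 *, r--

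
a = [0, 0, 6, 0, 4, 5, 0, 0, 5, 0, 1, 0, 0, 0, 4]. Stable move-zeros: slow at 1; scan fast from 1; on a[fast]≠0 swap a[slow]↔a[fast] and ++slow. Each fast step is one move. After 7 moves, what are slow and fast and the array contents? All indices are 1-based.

slow=4, fast=8, a=[6, 4, 5, 0, 0, 0, 0, 0, 5, 0, 1, 0, 0, 0, 4]

slow=1 fast=1: a[fast]=0, fast++
slow=1 fast=2: a[fast]=0, fast++
slow=1 fast=3: a[fast]=6≠0 swap→a[1]=6, slow++,fast++
slow=2 fast=4: a[fast]=0, fast++
slow=2 fast=5: a[fast]=4≠0 swap→a[2]=4, slow++,fast++
slow=3 fast=6: a[fast]=5≠0 swap→a[3]=5, slow++,fast++
slow=4 fast=7: a[fast]=0, fast++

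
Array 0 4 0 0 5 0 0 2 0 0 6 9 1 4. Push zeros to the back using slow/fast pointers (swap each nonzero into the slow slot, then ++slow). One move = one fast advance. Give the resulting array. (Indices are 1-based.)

[4, 5, 2, 6, 9, 1, 4, 0, 0, 0, 0, 0, 0, 0]

slow=1 fast=1: a[fast]=0, fast++
slow=1 fast=2: a[fast]=4≠0 swap→a[1]=4, slow++,fast++
slow=2 fast=3: a[fast]=0, fast++
slow=2 fast=4: a[fast]=0, fast++
slow=2 fast=5: a[fast]=5≠0 swap→a[2]=5, slow++,fast++
slow=3 fast=6: a[fast]=0, fast++
slow=3 fast=7: a[fast]=0, fast++
slow=3 fast=8: a[fast]=2≠0 swap→a[3]=2, slow++,fast++
slow=4 fast=9: a[fast]=0, fast++
slow=4 fast=10: a[fast]=0, fast++
slow=4 fast=11: a[fast]=6≠0 swap→a[4]=6, slow++,fast++
slow=5 fast=12: a[fast]=9≠0 swap→a[5]=9, slow++,fast++
slow=6 fast=13: a[fast]=1≠0 swap→a[6]=1, slow++,fast++
slow=7 fast=14: a[fast]=4≠0 swap→a[7]=4, slow++,fast++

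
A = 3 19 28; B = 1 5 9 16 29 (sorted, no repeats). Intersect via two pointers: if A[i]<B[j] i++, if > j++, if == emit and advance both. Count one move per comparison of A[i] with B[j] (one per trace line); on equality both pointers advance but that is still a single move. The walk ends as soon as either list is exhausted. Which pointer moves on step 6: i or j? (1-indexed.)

[i=1,j=1] 3>1 → j++
[i=1,j=2] 3<5 → i++
[i=2,j=2] 19>5 → j++
[i=2,j=3] 19>9 → j++
[i=2,j=4] 19>16 → j++
[i=2,j=5] 19<29 → i++

i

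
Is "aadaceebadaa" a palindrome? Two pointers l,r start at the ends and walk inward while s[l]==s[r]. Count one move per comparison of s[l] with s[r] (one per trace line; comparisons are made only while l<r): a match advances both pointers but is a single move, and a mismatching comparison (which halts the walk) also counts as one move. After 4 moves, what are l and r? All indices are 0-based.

l=4, r=7

[0,11] 'a'=='a' → l++,r--
[1,10] 'a'=='a' → l++,r--
[2,9] 'd'=='d' → l++,r--
[3,8] 'a'=='a' → l++,r--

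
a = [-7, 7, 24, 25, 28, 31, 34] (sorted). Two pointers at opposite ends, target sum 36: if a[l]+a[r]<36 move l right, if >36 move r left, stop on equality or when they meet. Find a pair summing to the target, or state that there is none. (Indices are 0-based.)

l=0 r=6: -7+34=27 <36, l++
l=1 r=6: 7+34=41 >36, r--
l=1 r=5: 7+31=38 >36, r--
l=1 r=4: 7+28=35 <36, l++
l=2 r=4: 24+28=52 >36, r--
l=2 r=3: 24+25=49 >36, r--

no pair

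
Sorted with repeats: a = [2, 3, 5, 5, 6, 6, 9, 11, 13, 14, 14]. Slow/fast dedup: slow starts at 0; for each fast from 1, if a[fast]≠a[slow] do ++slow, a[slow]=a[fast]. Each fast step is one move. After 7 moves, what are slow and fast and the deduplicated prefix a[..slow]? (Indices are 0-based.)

(s=0,f=1) a[fast]=3≠a[slow]=2 write a[1]=3 → slow++,fast++
(s=1,f=2) a[fast]=5≠a[slow]=3 write a[2]=5 → slow++,fast++
(s=2,f=3) a[fast]=5=a[slow] dup → fast++
(s=2,f=4) a[fast]=6≠a[slow]=5 write a[3]=6 → slow++,fast++
(s=3,f=5) a[fast]=6=a[slow] dup → fast++
(s=3,f=6) a[fast]=9≠a[slow]=6 write a[4]=9 → slow++,fast++
(s=4,f=7) a[fast]=11≠a[slow]=9 write a[5]=11 → slow++,fast++

slow=5, fast=8, prefix=[2, 3, 5, 6, 9, 11]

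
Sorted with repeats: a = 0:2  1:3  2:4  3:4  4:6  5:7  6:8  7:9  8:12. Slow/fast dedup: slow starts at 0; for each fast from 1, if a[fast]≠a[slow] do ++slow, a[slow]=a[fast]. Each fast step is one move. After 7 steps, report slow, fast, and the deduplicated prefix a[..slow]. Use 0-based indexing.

slow=6, fast=8, prefix=[2, 3, 4, 6, 7, 8, 9]

(s=0,f=1) a[fast]=3≠a[slow]=2 write a[1]=3 → slow++,fast++
(s=1,f=2) a[fast]=4≠a[slow]=3 write a[2]=4 → slow++,fast++
(s=2,f=3) a[fast]=4=a[slow] dup → fast++
(s=2,f=4) a[fast]=6≠a[slow]=4 write a[3]=6 → slow++,fast++
(s=3,f=5) a[fast]=7≠a[slow]=6 write a[4]=7 → slow++,fast++
(s=4,f=6) a[fast]=8≠a[slow]=7 write a[5]=8 → slow++,fast++
(s=5,f=7) a[fast]=9≠a[slow]=8 write a[6]=9 → slow++,fast++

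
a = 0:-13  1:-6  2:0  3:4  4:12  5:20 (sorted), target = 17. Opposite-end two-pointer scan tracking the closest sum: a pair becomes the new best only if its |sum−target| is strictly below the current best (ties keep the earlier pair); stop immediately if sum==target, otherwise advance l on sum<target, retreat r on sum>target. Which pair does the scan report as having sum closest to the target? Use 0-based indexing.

pair (4, 12) with sum 16 (|Δ|=1)

l=0 r=5: -13+20=7 d=10 *, l++
l=1 r=5: -6+20=14 d=3 *, l++
l=2 r=5: 0+20=20 d=3, r--
l=2 r=4: 0+12=12 d=5, l++
l=3 r=4: 4+12=16 d=1 *, l++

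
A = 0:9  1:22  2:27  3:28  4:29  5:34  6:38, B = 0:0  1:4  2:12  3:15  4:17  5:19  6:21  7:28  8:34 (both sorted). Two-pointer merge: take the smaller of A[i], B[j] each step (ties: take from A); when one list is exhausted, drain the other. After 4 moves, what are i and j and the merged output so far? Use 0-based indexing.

i=1, j=3, merged so far=[0, 4, 9, 12]

[i=0,j=0] A[i]=9>B[j]=0 take 0 → j++
[i=0,j=1] A[i]=9>B[j]=4 take 4 → j++
[i=0,j=2] A[i]=9<=B[j]=12 take 9 → i++
[i=1,j=2] A[i]=22>B[j]=12 take 12 → j++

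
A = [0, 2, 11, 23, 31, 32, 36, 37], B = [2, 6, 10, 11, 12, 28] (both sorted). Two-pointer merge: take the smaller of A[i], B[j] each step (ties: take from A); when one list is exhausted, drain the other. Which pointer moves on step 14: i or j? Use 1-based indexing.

[i=1,j=1] A[i]=0<=B[j]=2 take 0 → i++
[i=2,j=1] A[i]=2<=B[j]=2 take 2 → i++
[i=3,j=1] A[i]=11>B[j]=2 take 2 → j++
[i=3,j=2] A[i]=11>B[j]=6 take 6 → j++
[i=3,j=3] A[i]=11>B[j]=10 take 10 → j++
[i=3,j=4] A[i]=11<=B[j]=11 take 11 → i++
[i=4,j=4] A[i]=23>B[j]=11 take 11 → j++
[i=4,j=5] A[i]=23>B[j]=12 take 12 → j++
[i=4,j=6] A[i]=23<=B[j]=28 take 23 → i++
[i=5,j=6] A[i]=31>B[j]=28 take 28 → j++
[i=5,j=7] B done, take A[i]=31 → i++
[i=6,j=7] B done, take A[i]=32 → i++
[i=7,j=7] B done, take A[i]=36 → i++
[i=8,j=7] B done, take A[i]=37 → i++

i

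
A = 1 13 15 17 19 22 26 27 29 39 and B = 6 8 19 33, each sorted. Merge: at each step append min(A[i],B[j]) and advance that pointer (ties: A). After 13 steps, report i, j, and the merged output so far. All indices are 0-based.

i=9, j=4, merged so far=[1, 6, 8, 13, 15, 17, 19, 19, 22, 26, 27, 29, 33]

[i=0,j=0] A[i]=1<=B[j]=6 take 1 → i++
[i=1,j=0] A[i]=13>B[j]=6 take 6 → j++
[i=1,j=1] A[i]=13>B[j]=8 take 8 → j++
[i=1,j=2] A[i]=13<=B[j]=19 take 13 → i++
[i=2,j=2] A[i]=15<=B[j]=19 take 15 → i++
[i=3,j=2] A[i]=17<=B[j]=19 take 17 → i++
[i=4,j=2] A[i]=19<=B[j]=19 take 19 → i++
[i=5,j=2] A[i]=22>B[j]=19 take 19 → j++
[i=5,j=3] A[i]=22<=B[j]=33 take 22 → i++
[i=6,j=3] A[i]=26<=B[j]=33 take 26 → i++
[i=7,j=3] A[i]=27<=B[j]=33 take 27 → i++
[i=8,j=3] A[i]=29<=B[j]=33 take 29 → i++
[i=9,j=3] A[i]=39>B[j]=33 take 33 → j++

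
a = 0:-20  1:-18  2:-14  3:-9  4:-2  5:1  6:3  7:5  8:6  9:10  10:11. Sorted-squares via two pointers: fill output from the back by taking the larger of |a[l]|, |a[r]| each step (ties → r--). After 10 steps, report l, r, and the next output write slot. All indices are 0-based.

l=5, r=5, next write slot=0

l=0 r=10: |-20|>|11| out[10]=400, l++
l=1 r=10: |-18|>|11| out[9]=324, l++
l=2 r=10: |-14|>|11| out[8]=196, l++
l=3 r=10: |-9|<=|11| out[7]=121, r--
l=3 r=9: |-9|<=|10| out[6]=100, r--
l=3 r=8: |-9|>|6| out[5]=81, l++
l=4 r=8: |-2|<=|6| out[4]=36, r--
l=4 r=7: |-2|<=|5| out[3]=25, r--
l=4 r=6: |-2|<=|3| out[2]=9, r--
l=4 r=5: |-2|>|1| out[1]=4, l++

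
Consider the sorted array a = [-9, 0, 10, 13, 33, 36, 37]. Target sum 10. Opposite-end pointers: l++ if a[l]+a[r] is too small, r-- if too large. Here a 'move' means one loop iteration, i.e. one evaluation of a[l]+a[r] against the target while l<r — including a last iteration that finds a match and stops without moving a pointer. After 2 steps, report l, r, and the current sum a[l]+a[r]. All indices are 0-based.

l=0, r=4, sum=24

l=0 r=6: -9+37=28 >10, r--
l=0 r=5: -9+36=27 >10, r--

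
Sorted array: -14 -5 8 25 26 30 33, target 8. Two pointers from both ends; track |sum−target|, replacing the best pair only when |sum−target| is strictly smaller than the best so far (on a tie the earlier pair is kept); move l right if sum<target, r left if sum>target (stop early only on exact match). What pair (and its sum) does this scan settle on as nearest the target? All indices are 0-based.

pair (-14, 25) with sum 11 (|Δ|=3)

l=0 r=6: -14+33=19 d=11 *, r--
l=0 r=5: -14+30=16 d=8 *, r--
l=0 r=4: -14+26=12 d=4 *, r--
l=0 r=3: -14+25=11 d=3 *, r--
l=0 r=2: -14+8=-6 d=14, l++
l=1 r=2: -5+8=3 d=5, l++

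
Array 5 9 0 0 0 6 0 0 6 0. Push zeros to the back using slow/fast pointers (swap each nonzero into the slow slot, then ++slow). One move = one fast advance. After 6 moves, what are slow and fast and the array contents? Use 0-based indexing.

slow=3, fast=6, a=[5, 9, 6, 0, 0, 0, 0, 0, 6, 0]

(s=0,f=0) a[fast]=5≠0 swap→a[0]=5 → slow++,fast++
(s=1,f=1) a[fast]=9≠0 swap→a[1]=9 → slow++,fast++
(s=2,f=2) a[fast]=0 → fast++
(s=2,f=3) a[fast]=0 → fast++
(s=2,f=4) a[fast]=0 → fast++
(s=2,f=5) a[fast]=6≠0 swap→a[2]=6 → slow++,fast++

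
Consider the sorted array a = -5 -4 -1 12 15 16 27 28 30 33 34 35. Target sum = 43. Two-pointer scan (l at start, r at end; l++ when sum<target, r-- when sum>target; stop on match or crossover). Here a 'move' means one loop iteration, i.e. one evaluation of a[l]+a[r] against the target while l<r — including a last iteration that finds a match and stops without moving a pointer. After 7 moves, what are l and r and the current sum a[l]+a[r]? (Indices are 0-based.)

l=0 r=11: -5+35=30 <43, l++
l=1 r=11: -4+35=31 <43, l++
l=2 r=11: -1+35=34 <43, l++
l=3 r=11: 12+35=47 >43, r--
l=3 r=10: 12+34=46 >43, r--
l=3 r=9: 12+33=45 >43, r--
l=3 r=8: 12+30=42 <43, l++

l=4, r=8, sum=45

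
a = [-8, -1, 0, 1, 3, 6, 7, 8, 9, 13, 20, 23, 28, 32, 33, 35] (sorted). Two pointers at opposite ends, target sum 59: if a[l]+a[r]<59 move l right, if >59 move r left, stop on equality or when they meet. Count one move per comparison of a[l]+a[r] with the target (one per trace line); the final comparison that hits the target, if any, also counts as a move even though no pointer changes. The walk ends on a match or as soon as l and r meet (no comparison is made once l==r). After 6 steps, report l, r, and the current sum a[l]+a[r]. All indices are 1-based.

l=7, r=16, sum=42

l=1 r=16: -8+35=27 <59, l++
l=2 r=16: -1+35=34 <59, l++
l=3 r=16: 0+35=35 <59, l++
l=4 r=16: 1+35=36 <59, l++
l=5 r=16: 3+35=38 <59, l++
l=6 r=16: 6+35=41 <59, l++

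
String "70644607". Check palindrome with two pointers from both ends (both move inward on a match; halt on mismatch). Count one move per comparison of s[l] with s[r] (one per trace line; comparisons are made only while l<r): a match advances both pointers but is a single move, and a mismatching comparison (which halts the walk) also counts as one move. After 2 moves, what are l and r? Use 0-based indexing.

l=0 r=7: '7'=='7', l++,r--
l=1 r=6: '0'=='0', l++,r--

l=2, r=5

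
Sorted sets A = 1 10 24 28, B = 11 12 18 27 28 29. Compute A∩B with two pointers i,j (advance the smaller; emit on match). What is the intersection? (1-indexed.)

i=1 j=1: 1<11, i++
i=2 j=1: 10<11, i++
i=3 j=1: 24>11, j++
i=3 j=2: 24>12, j++
i=3 j=3: 24>18, j++
i=3 j=4: 24<27, i++
i=4 j=4: 28>27, j++
i=4 j=5: 28==28 emit, i++,j++

intersection = [28]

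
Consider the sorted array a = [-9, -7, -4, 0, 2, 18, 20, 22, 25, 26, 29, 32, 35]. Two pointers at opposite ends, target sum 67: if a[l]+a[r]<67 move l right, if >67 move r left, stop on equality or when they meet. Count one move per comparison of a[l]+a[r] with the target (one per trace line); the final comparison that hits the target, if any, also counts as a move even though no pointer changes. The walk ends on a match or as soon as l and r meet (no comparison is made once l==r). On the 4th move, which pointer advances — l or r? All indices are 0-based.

[0,12] -9+35=26 <67 → l++
[1,12] -7+35=28 <67 → l++
[2,12] -4+35=31 <67 → l++
[3,12] 0+35=35 <67 → l++

l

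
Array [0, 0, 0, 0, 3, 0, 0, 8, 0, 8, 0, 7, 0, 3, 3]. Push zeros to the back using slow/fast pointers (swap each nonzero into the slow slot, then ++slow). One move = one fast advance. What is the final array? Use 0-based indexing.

[3, 8, 8, 7, 3, 3, 0, 0, 0, 0, 0, 0, 0, 0, 0]

(s=0,f=0) a[fast]=0 → fast++
(s=0,f=1) a[fast]=0 → fast++
(s=0,f=2) a[fast]=0 → fast++
(s=0,f=3) a[fast]=0 → fast++
(s=0,f=4) a[fast]=3≠0 swap→a[0]=3 → slow++,fast++
(s=1,f=5) a[fast]=0 → fast++
(s=1,f=6) a[fast]=0 → fast++
(s=1,f=7) a[fast]=8≠0 swap→a[1]=8 → slow++,fast++
(s=2,f=8) a[fast]=0 → fast++
(s=2,f=9) a[fast]=8≠0 swap→a[2]=8 → slow++,fast++
(s=3,f=10) a[fast]=0 → fast++
(s=3,f=11) a[fast]=7≠0 swap→a[3]=7 → slow++,fast++
(s=4,f=12) a[fast]=0 → fast++
(s=4,f=13) a[fast]=3≠0 swap→a[4]=3 → slow++,fast++
(s=5,f=14) a[fast]=3≠0 swap→a[5]=3 → slow++,fast++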